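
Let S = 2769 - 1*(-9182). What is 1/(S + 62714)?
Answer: 1/74665 ≈ 1.3393e-5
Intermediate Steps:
S = 11951 (S = 2769 + 9182 = 11951)
1/(S + 62714) = 1/(11951 + 62714) = 1/74665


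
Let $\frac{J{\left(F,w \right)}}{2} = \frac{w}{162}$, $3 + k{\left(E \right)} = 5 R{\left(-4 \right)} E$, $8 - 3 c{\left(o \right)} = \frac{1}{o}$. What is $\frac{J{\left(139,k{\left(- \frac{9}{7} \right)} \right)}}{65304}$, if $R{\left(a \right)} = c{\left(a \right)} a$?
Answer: $\frac{79}{6171228} \approx 1.2801 \cdot 10^{-5}$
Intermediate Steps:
$c{\left(o \right)} = \frac{8}{3} - \frac{1}{3 o}$
$R{\left(a \right)} = - \frac{1}{3} + \frac{8 a}{3}$ ($R{\left(a \right)} = \frac{-1 + 8 a}{3 a} a = - \frac{1}{3} + \frac{8 a}{3}$)
$k{\left(E \right)} = -3 - 55 E$ ($k{\left(E \right)} = -3 + 5 \left(- \frac{1}{3} + \frac{8}{3} \left(-4\right)\right) E = -3 + 5 \left(- \frac{1}{3} - \frac{32}{3}\right) E = -3 + 5 \left(-11\right) E = -3 - 55 E$)
$J{\left(F,w \right)} = \frac{w}{81}$ ($J{\left(F,w \right)} = 2 \frac{w}{162} = \frac{w}{81}$)
$\frac{J{\left(139,k{\left(- \frac{9}{7} \right)} \right)}}{65304} = \frac{\frac{1}{81} \left(-3 - 55 \left(- \frac{9}{7}\right)\right)}{65304} = \frac{-3 - 55 \left(\left(-9\right) \frac{1}{7}\right)}{81} \cdot \frac{1}{65304} = \frac{-3 - - \frac{495}{7}}{81} \cdot \frac{1}{65304} = \frac{-3 + \frac{495}{7}}{81} \cdot \frac{1}{65304} = \frac{1}{81} \cdot \frac{474}{7} \cdot \frac{1}{65304} = \frac{158}{189} \cdot \frac{1}{65304} = \frac{79}{6171228}$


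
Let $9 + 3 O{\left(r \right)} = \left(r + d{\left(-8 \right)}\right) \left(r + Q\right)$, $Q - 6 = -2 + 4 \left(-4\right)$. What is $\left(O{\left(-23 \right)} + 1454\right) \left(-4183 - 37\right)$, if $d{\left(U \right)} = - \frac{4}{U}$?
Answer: $-7230970$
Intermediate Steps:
$Q = -12$ ($Q = 6 + \left(-2 + 4 \left(-4\right)\right) = 6 - 18 = -12$)
$O{\left(r \right)} = -3 + \frac{\left(\frac{1}{2} + r\right) \left(-12 + r\right)}{3}$ ($O{\left(r \right)} = -3 + \frac{\left(r - \frac{4}{-8}\right) \left(r - 12\right)}{3} = -3 + \frac{\left(r - - \frac{1}{2}\right) \left(-12 + r\right)}{3} = -3 + \frac{\left(r + \frac{1}{2}\right) \left(-12 + r\right)}{3} = -3 + \frac{\left(\frac{1}{2} + r\right) \left(-12 + r\right)}{3}$)
$\left(O{\left(-23 \right)} + 1454\right) \left(-4183 - 37\right) = \left(\left(-5 - - \frac{529}{6} + \frac{\left(-23\right)^{2}}{3}\right) + 1454\right) \left(-4183 - 37\right) = \left(\left(-5 + \frac{529}{6} + \frac{1}{3} \cdot 529\right) + 1454\right) \left(-4220\right) = \left(\left(-5 + \frac{529}{6} + \frac{529}{3}\right) + 1454\right) \left(-4220\right) = \left(\frac{519}{2} + 1454\right) \left(-4220\right) = \frac{3427}{2} \left(-4220\right) = -7230970$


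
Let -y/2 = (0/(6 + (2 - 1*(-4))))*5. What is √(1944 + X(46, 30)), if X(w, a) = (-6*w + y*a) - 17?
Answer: √1651 ≈ 40.633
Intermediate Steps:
y = 0 (y = -2*0/(6 + (2 - 1*(-4)))*5 = -2*0/(6 + (2 + 4))*5 = -2*0/(6 + 6)*5 = -2*0/12*5 = -2*(1/12)*0*5 = -0*5 = -2*0 = 0)
X(w, a) = -17 - 6*w (X(w, a) = (-6*w + 0*a) - 17 = (-6*w + 0) - 17 = -6*w - 17 = -17 - 6*w)
√(1944 + X(46, 30)) = √(1944 + (-17 - 6*46)) = √(1944 + (-17 - 276)) = √(1944 - 293) = √1651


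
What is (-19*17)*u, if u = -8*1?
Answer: 2584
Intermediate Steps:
u = -8
(-19*17)*u = -19*17*(-8) = -323*(-8) = 2584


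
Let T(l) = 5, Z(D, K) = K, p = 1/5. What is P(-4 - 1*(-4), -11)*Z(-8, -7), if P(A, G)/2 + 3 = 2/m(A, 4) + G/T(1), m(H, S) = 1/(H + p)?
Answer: 336/5 ≈ 67.200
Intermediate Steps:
p = ⅕ ≈ 0.20000
m(H, S) = 1/(⅕ + H) (m(H, S) = 1/(H + ⅕) = 1/(⅕ + H))
P(A, G) = -26/5 + 4*A + 2*G/5 (P(A, G) = -6 + 2*(2/((5/(1 + 5*A))) + G/5) = -6 + 2*(2*(⅕ + A) + G*(⅕)) = -6 + 2*((⅖ + 2*A) + G/5) = -6 + 2*(⅖ + 2*A + G/5) = -6 + (⅘ + 4*A + 2*G/5) = -26/5 + 4*A + 2*G/5)
P(-4 - 1*(-4), -11)*Z(-8, -7) = (-26/5 + 4*(-4 - 1*(-4)) + (⅖)*(-11))*(-7) = (-26/5 + 4*(-4 + 4) - 22/5)*(-7) = (-26/5 + 4*0 - 22/5)*(-7) = (-26/5 + 0 - 22/5)*(-7) = -48/5*(-7) = 336/5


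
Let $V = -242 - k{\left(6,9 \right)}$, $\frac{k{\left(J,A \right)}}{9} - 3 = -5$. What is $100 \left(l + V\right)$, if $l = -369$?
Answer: $-59300$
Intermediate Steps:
$k{\left(J,A \right)} = -18$ ($k{\left(J,A \right)} = 27 + 9 \left(-5\right) = 27 - 45 = -18$)
$V = -224$ ($V = -242 - -18 = -242 + 18 = -224$)
$100 \left(l + V\right) = 100 \left(-369 - 224\right) = 100 \left(-593\right) = -59300$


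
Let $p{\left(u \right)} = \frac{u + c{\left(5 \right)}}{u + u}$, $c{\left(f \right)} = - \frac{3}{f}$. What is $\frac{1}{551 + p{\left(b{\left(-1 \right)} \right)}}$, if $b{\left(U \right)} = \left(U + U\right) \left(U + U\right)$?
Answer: $\frac{40}{22057} \approx 0.0018135$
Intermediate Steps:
$b{\left(U \right)} = 4 U^{2}$ ($b{\left(U \right)} = 2 U 2 U = 4 U^{2}$)
$p{\left(u \right)} = \frac{- \frac{3}{5} + u}{2 u}$ ($p{\left(u \right)} = \frac{u - \frac{3}{5}}{u + u} = \frac{u - \frac{3}{5}}{2 u} = \left(u - \frac{3}{5}\right) \frac{1}{2 u} = \left(- \frac{3}{5} + u\right) \frac{1}{2 u} = \frac{- \frac{3}{5} + u}{2 u}$)
$\frac{1}{551 + p{\left(b{\left(-1 \right)} \right)}} = \frac{1}{551 + \frac{-3 + 5 \cdot 4 \left(-1\right)^{2}}{10 \cdot 4 \left(-1\right)^{2}}} = \frac{1}{551 + \frac{-3 + 5 \cdot 4 \cdot 1}{10 \cdot 4 \cdot 1}} = \frac{1}{551 + \frac{-3 + 5 \cdot 4}{10 \cdot 4}} = \frac{1}{551 + \frac{1}{10} \cdot \frac{1}{4} \left(-3 + 20\right)} = \frac{1}{551 + \frac{1}{10} \cdot \frac{1}{4} \cdot 17} = \frac{1}{551 + \frac{17}{40}} = \frac{1}{\frac{22057}{40}} = \frac{40}{22057}$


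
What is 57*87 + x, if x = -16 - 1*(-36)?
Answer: 4979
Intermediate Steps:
x = 20 (x = -16 + 36 = 20)
57*87 + x = 57*87 + 20 = 4959 + 20 = 4979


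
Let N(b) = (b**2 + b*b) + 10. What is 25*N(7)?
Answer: 2700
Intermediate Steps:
N(b) = 10 + 2*b**2 (N(b) = (b**2 + b**2) + 10 = 2*b**2 + 10 = 10 + 2*b**2)
25*N(7) = 25*(10 + 2*7**2) = 25*(10 + 2*49) = 25*(10 + 98) = 25*108 = 2700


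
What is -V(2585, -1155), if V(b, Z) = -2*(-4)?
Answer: -8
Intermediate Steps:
V(b, Z) = 8
-V(2585, -1155) = -1*8 = -8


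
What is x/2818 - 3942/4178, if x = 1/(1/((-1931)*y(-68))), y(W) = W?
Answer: 134374067/2943401 ≈ 45.653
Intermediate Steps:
x = 131308 (x = 1/(1/(-1931*(-68))) = 1/(-1/1931*(-1/68)) = 1/(1/131308) = 131308)
x/2818 - 3942/4178 = 131308/2818 - 3942/4178 = 131308*(1/2818) - 3942*1/4178 = 65654/1409 - 1971/2089 = 134374067/2943401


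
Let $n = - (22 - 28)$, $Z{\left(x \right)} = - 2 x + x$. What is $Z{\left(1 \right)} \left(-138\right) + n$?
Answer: $144$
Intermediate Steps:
$Z{\left(x \right)} = - x$
$n = 6$ ($n = \left(-1\right) \left(-6\right) = 6$)
$Z{\left(1 \right)} \left(-138\right) + n = \left(-1\right) 1 \left(-138\right) + 6 = \left(-1\right) \left(-138\right) + 6 = 138 + 6 = 144$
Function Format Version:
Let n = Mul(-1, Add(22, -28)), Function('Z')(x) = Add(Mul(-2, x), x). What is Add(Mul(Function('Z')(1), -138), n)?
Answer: 144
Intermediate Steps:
Function('Z')(x) = Mul(-1, x)
n = 6 (n = Mul(-1, -6) = 6)
Add(Mul(Function('Z')(1), -138), n) = Add(Mul(Mul(-1, 1), -138), 6) = Add(Mul(-1, -138), 6) = Add(138, 6) = 144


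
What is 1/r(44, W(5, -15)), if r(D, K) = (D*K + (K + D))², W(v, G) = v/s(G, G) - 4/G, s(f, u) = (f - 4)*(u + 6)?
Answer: 361/1185921 ≈ 0.00030440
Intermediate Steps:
s(f, u) = (-4 + f)*(6 + u)
W(v, G) = -4/G + v/(-24 + G² + 2*G) (W(v, G) = v/(-24 - 4*G + 6*G + G*G) - 4/G = v/(-24 - 4*G + 6*G + G²) - 4/G = v/(-24 + G² + 2*G) - 4/G = -4/G + v/(-24 + G² + 2*G))
r(D, K) = (D + K + D*K)² (r(D, K) = (D*K + (D + K))² = (D + K + D*K)²)
1/r(44, W(5, -15)) = 1/((44 + (96 - 8*(-15) - 4*(-15)² - 15*5)/((-15)*(-24 + (-15)² + 2*(-15))) + 44*((96 - 8*(-15) - 4*(-15)² - 15*5)/((-15)*(-24 + (-15)² + 2*(-15)))))²) = 1/((44 - (96 + 120 - 4*225 - 75)/(15*(-24 + 225 - 30)) + 44*(-(96 + 120 - 4*225 - 75)/(15*(-24 + 225 - 30))))²) = 1/((44 - 1/15*(96 + 120 - 900 - 75)/171 + 44*(-1/15*(96 + 120 - 900 - 75)/171))²) = 1/((44 - 1/15*1/171*(-759) + 44*(-1/15*1/171*(-759)))²) = 1/((44 + 253/855 + 44*(253/855))²) = 1/((44 + 253/855 + 11132/855)²) = 1/((1089/19)²) = 1/(1185921/361) = 361/1185921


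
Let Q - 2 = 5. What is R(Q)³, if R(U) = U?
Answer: 343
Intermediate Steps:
Q = 7 (Q = 2 + 5 = 7)
R(Q)³ = 7³ = 343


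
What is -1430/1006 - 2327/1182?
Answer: -2015611/594546 ≈ -3.3902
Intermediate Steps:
-1430/1006 - 2327/1182 = -1430*1/1006 - 2327*1/1182 = -715/503 - 2327/1182 = -2015611/594546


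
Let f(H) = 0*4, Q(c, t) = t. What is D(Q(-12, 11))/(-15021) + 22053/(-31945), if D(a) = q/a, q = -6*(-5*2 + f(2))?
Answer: -1215251981/1759434765 ≈ -0.69071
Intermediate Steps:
f(H) = 0
q = 60 (q = -6*(-5*2 + 0) = -6*(-10 + 0) = -6*(-10) = 60)
D(a) = 60/a
D(Q(-12, 11))/(-15021) + 22053/(-31945) = (60/11)/(-15021) + 22053/(-31945) = (60*(1/11))*(-1/15021) + 22053*(-1/31945) = (60/11)*(-1/15021) - 22053/31945 = -20/55077 - 22053/31945 = -1215251981/1759434765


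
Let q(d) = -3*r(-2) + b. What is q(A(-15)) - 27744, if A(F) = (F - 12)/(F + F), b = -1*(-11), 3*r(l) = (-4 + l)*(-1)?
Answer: -27739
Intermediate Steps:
r(l) = 4/3 - l/3 (r(l) = ((-4 + l)*(-1))/3 = (4 - l)/3 = 4/3 - l/3)
b = 11
A(F) = (-12 + F)/(2*F) (A(F) = (-12 + F)/((2*F)) = (-12 + F)*(1/(2*F)) = (-12 + F)/(2*F))
q(d) = 5 (q(d) = -3*(4/3 - ⅓*(-2)) + 11 = -3*(4/3 + ⅔) + 11 = -3*2 + 11 = -6 + 11 = 5)
q(A(-15)) - 27744 = 5 - 27744 = -27739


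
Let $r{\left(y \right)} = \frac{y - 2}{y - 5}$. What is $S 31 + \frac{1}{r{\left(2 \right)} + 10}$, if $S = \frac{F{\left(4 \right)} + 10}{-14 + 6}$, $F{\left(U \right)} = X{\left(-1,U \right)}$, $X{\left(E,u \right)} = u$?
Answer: $- \frac{1083}{20} \approx -54.15$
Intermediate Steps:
$r{\left(y \right)} = \frac{-2 + y}{-5 + y}$
$F{\left(U \right)} = U$
$S = - \frac{7}{4}$ ($S = \frac{4 + 10}{-14 + 6} = \frac{14}{-8} = 14 \left(- \frac{1}{8}\right) = - \frac{7}{4} \approx -1.75$)
$S 31 + \frac{1}{r{\left(2 \right)} + 10} = \left(- \frac{7}{4}\right) 31 + \frac{1}{\frac{-2 + 2}{-5 + 2} + 10} = - \frac{217}{4} + \frac{1}{\frac{1}{-3} \cdot 0 + 10} = - \frac{217}{4} + \frac{1}{\left(- \frac{1}{3}\right) 0 + 10} = - \frac{217}{4} + \frac{1}{0 + 10} = - \frac{217}{4} + \frac{1}{10} = - \frac{1083}{20}$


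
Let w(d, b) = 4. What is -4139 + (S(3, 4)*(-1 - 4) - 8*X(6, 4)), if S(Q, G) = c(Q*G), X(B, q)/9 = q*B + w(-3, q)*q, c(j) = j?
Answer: -7079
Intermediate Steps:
X(B, q) = 36*q + 9*B*q (X(B, q) = 9*(q*B + 4*q) = 9*(B*q + 4*q) = 9*(4*q + B*q) = 36*q + 9*B*q)
S(Q, G) = G*Q (S(Q, G) = Q*G = G*Q)
-4139 + (S(3, 4)*(-1 - 4) - 8*X(6, 4)) = -4139 + ((4*3)*(-1 - 4) - 72*4*(4 + 6)) = -4139 + (12*(-5) - 72*4*10) = -4139 + (-60 - 8*360) = -4139 + (-60 - 2880) = -4139 - 2940 = -7079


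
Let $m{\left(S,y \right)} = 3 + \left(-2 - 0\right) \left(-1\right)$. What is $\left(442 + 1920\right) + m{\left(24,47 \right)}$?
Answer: $2367$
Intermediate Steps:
$m{\left(S,y \right)} = 5$ ($m{\left(S,y \right)} = 3 + \left(-2 + 0\right) \left(-1\right) = 3 - -2 = 3 + 2 = 5$)
$\left(442 + 1920\right) + m{\left(24,47 \right)} = \left(442 + 1920\right) + 5 = 2362 + 5 = 2367$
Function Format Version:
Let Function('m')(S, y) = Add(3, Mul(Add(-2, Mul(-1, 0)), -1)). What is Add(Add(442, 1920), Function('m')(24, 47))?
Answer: 2367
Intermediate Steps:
Function('m')(S, y) = 5 (Function('m')(S, y) = Add(3, Mul(Add(-2, 0), -1)) = Add(3, Mul(-2, -1)) = Add(3, 2) = 5)
Add(Add(442, 1920), Function('m')(24, 47)) = Add(Add(442, 1920), 5) = Add(2362, 5) = 2367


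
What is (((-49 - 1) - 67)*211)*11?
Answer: -271557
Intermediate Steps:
(((-49 - 1) - 67)*211)*11 = ((-50 - 67)*211)*11 = -117*211*11 = -24687*11 = -271557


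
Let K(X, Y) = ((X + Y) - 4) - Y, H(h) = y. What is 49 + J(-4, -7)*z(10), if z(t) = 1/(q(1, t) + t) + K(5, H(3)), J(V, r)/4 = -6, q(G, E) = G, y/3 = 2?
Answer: 251/11 ≈ 22.818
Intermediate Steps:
y = 6 (y = 3*2 = 6)
J(V, r) = -24 (J(V, r) = 4*(-6) = -24)
H(h) = 6
K(X, Y) = -4 + X (K(X, Y) = (-4 + X + Y) - Y = -4 + X)
z(t) = 1 + 1/(1 + t) (z(t) = 1/(1 + t) + (-4 + 5) = 1/(1 + t) + 1 = 1 + 1/(1 + t))
49 + J(-4, -7)*z(10) = 49 - 24*(2 + 10)/(1 + 10) = 49 - 24*12/11 = 49 - 288/11 = 251/11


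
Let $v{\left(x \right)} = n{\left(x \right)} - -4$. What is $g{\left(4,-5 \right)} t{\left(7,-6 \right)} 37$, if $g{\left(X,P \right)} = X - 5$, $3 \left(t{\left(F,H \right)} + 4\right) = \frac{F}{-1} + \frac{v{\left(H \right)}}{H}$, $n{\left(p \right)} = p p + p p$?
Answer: $\frac{3515}{9} \approx 390.56$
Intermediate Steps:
$n{\left(p \right)} = 2 p^{2}$ ($n{\left(p \right)} = p^{2} + p^{2} = 2 p^{2}$)
$v{\left(x \right)} = 4 + 2 x^{2}$ ($v{\left(x \right)} = 2 x^{2} - -4 = 2 x^{2} + 4 = 4 + 2 x^{2}$)
$t{\left(F,H \right)} = -4 - \frac{F}{3} + \frac{4 + 2 H^{2}}{3 H}$ ($t{\left(F,H \right)} = -4 + \frac{\frac{F}{-1} + \frac{4 + 2 H^{2}}{H}}{3} = -4 + \frac{F \left(-1\right) + \frac{4 + 2 H^{2}}{H}}{3} = -4 + \frac{- F + \frac{4 + 2 H^{2}}{H}}{3} = -4 - \left(\frac{F}{3} - \frac{4 + 2 H^{2}}{3 H}\right) = -4 - \frac{F}{3} + \frac{4 + 2 H^{2}}{3 H}$)
$g{\left(X,P \right)} = -5 + X$ ($g{\left(X,P \right)} = X - 5 = -5 + X$)
$g{\left(4,-5 \right)} t{\left(7,-6 \right)} 37 = \left(-5 + 4\right) \frac{4 + 2 \left(-6\right)^{2} - - 6 \left(12 + 7\right)}{3 \left(-6\right)} 37 = - \frac{\left(-1\right) \left(4 + 2 \cdot 36 - \left(-6\right) 19\right)}{3 \cdot 6} \cdot 37 = - \frac{\left(-1\right) \left(4 + 72 + 114\right)}{3 \cdot 6} \cdot 37 = - \frac{\left(-1\right) 190}{3 \cdot 6} \cdot 37 = \left(-1\right) \left(- \frac{95}{9}\right) 37 = \frac{95}{9} \cdot 37 = \frac{3515}{9}$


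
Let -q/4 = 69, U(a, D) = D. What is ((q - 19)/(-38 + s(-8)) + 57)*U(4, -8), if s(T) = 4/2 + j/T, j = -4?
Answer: -37096/71 ≈ -522.48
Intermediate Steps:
s(T) = 2 - 4/T (s(T) = 4/2 - 4/T = 4*(1/2) - 4/T = 2 - 4/T)
q = -276 (q = -4*69 = -276)
((q - 19)/(-38 + s(-8)) + 57)*U(4, -8) = ((-276 - 19)/(-38 + (2 - 4/(-8))) + 57)*(-8) = (-295/(-38 + (2 - 4*(-1/8))) + 57)*(-8) = (-295/(-38 + (2 + 1/2)) + 57)*(-8) = (-295/(-38 + 5/2) + 57)*(-8) = (-295/(-71/2) + 57)*(-8) = (-295*(-2/71) + 57)*(-8) = (590/71 + 57)*(-8) = (4637/71)*(-8) = -37096/71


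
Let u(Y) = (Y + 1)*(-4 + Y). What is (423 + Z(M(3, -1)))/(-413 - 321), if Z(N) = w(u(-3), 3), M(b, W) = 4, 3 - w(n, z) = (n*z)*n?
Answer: 81/367 ≈ 0.22071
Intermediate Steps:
u(Y) = (1 + Y)*(-4 + Y)
w(n, z) = 3 - z*n² (w(n, z) = 3 - n*z*n = 3 - z*n²)
Z(N) = -585 (Z(N) = 3 - 1*3*(-4 + (-3)² - 3*(-3))² = 3 - 1*3*(-4 + 9 + 9)² = 3 - 1*3*14² = 3 - 1*3*196 = 3 - 588 = -585)
(423 + Z(M(3, -1)))/(-413 - 321) = (423 - 585)/(-413 - 321) = -162/(-734) = -162*(-1/734) = 81/367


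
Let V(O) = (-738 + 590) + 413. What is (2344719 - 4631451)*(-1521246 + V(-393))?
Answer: 3478075924092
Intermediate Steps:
V(O) = 265 (V(O) = -148 + 413 = 265)
(2344719 - 4631451)*(-1521246 + V(-393)) = (2344719 - 4631451)*(-1521246 + 265) = -2286732*(-1520981) = 3478075924092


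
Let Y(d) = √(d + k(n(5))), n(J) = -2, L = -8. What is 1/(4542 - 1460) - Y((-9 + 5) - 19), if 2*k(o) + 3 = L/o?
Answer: 1/3082 - 3*I*√10/2 ≈ 0.00032446 - 4.7434*I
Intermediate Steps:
k(o) = -3/2 - 4/o (k(o) = -3/2 + (-8/o)/2 = -3/2 - 4/o)
Y(d) = √(½ + d) (Y(d) = √(d + (-3/2 - 4/(-2))) = √(d + (-3/2 - 4*(-½))) = √(d + (-3/2 + 2)) = √(d + ½) = √(½ + d))
1/(4542 - 1460) - Y((-9 + 5) - 19) = 1/(4542 - 1460) - √(2 + 4*((-9 + 5) - 19))/2 = 1/3082 - √(2 + 4*(-4 - 19))/2 = 1/3082 - √(2 + 4*(-23))/2 = 1/3082 - √(2 - 92)/2 = 1/3082 - √(-90)/2 = 1/3082 - 3*I*√10/2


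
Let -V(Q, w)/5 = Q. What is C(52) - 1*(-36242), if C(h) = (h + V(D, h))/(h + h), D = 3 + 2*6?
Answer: 3769145/104 ≈ 36242.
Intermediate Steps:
D = 15 (D = 3 + 12 = 15)
V(Q, w) = -5*Q
C(h) = (-75 + h)/(2*h) (C(h) = (h - 5*15)/(h + h) = (h - 75)/((2*h)) = (-75 + h)*(1/(2*h)) = (-75 + h)/(2*h))
C(52) - 1*(-36242) = (1/2)*(-75 + 52)/52 - 1*(-36242) = (1/2)*(1/52)*(-23) + 36242 = -23/104 + 36242 = 3769145/104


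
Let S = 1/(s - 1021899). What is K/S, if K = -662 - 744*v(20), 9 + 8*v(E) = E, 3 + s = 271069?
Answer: 1265153605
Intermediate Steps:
s = 271066 (s = -3 + 271069 = 271066)
v(E) = -9/8 + E/8
S = -1/750833 (S = 1/(271066 - 1021899) = 1/(-750833) = -1/750833 ≈ -1.3319e-6)
K = -1685 (K = -662 - 744*(-9/8 + (1/8)*20) = -662 - 744*(-9/8 + 5/2) = -662 - 744*11/8 = -662 - 1023 = -1685)
K/S = -1685/(-1/750833) = -1685*(-750833) = 1265153605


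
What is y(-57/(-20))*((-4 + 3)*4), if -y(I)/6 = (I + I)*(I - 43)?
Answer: -137313/25 ≈ -5492.5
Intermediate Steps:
y(I) = -12*I*(-43 + I) (y(I) = -6*(I + I)*(I - 43) = -6*2*I*(-43 + I) = -12*I*(-43 + I))
y(-57/(-20))*((-4 + 3)*4) = (12*(-57/(-20))*(43 - (-57)/(-20)))*((-4 + 3)*4) = (12*(-57*(-1/20))*(43 - (-57)*(-1)/20))*(-1*4) = (12*(57/20)*(43 - 1*57/20))*(-4) = (12*(57/20)*(43 - 57/20))*(-4) = (12*(57/20)*(803/20))*(-4) = (137313/100)*(-4) = -137313/25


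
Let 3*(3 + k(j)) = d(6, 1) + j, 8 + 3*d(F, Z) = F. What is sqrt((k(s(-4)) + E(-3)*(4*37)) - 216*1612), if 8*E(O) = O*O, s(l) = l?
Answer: I*sqrt(12529082)/6 ≈ 589.94*I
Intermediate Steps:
E(O) = O**2/8 (E(O) = (O*O)/8 = O**2/8)
d(F, Z) = -8/3 + F/3
k(j) = -29/9 + j/3 (k(j) = -3 + ((-8/3 + (1/3)*6) + j)/3 = -3 + ((-8/3 + 2) + j)/3 = -3 + (-2/3 + j)/3 = -3 + (-2/9 + j/3) = -29/9 + j/3)
sqrt((k(s(-4)) + E(-3)*(4*37)) - 216*1612) = sqrt(((-29/9 + (1/3)*(-4)) + ((1/8)*(-3)**2)*(4*37)) - 216*1612) = sqrt(((-29/9 - 4/3) + ((1/8)*9)*148) - 348192) = sqrt((-41/9 + (9/8)*148) - 348192) = sqrt((-41/9 + 333/2) - 348192) = sqrt(2915/18 - 348192) = sqrt(-6264541/18) = I*sqrt(12529082)/6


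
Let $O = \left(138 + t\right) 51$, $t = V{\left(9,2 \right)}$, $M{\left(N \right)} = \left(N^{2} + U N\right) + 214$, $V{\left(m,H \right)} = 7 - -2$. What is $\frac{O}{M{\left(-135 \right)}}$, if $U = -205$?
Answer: $\frac{7497}{46114} \approx 0.16258$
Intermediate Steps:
$V{\left(m,H \right)} = 9$ ($V{\left(m,H \right)} = 7 + 2 = 9$)
$M{\left(N \right)} = 214 + N^{2} - 205 N$ ($M{\left(N \right)} = \left(N^{2} - 205 N\right) + 214 = 214 + N^{2} - 205 N$)
$t = 9$
$O = 7497$ ($O = \left(138 + 9\right) 51 = 147 \cdot 51 = 7497$)
$\frac{O}{M{\left(-135 \right)}} = \frac{7497}{214 + \left(-135\right)^{2} - -27675} = \frac{7497}{214 + 18225 + 27675} = \frac{7497}{46114}$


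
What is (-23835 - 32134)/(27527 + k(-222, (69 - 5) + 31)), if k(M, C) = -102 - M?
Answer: -55969/27647 ≈ -2.0244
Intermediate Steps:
(-23835 - 32134)/(27527 + k(-222, (69 - 5) + 31)) = (-23835 - 32134)/(27527 + (-102 - 1*(-222))) = -55969/(27527 + (-102 + 222)) = -55969/(27527 + 120) = -55969/27647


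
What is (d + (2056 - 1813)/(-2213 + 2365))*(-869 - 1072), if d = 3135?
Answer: -925396983/152 ≈ -6.0881e+6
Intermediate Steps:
(d + (2056 - 1813)/(-2213 + 2365))*(-869 - 1072) = (3135 + (2056 - 1813)/(-2213 + 2365))*(-869 - 1072) = (3135 + 243/152)*(-1941) = (476763/152)*(-1941) = -925396983/152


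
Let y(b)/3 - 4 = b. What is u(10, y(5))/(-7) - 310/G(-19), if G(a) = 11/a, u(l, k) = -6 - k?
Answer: 41593/77 ≈ 540.17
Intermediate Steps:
y(b) = 12 + 3*b
u(10, y(5))/(-7) - 310/G(-19) = (-6 - (12 + 3*5))/(-7) - 310/(11/(-19)) = (-6 - (12 + 15))*(-1/7) - 310/(11*(-1/19)) = (-6 - 1*27)*(-1/7) - 310/(-11/19) = (-6 - 27)*(-1/7) - 310*(-19/11) = -33*(-1/7) + 5890/11 = 33/7 + 5890/11 = 41593/77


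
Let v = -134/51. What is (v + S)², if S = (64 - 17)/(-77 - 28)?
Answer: 30129121/3186225 ≈ 9.4561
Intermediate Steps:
S = -47/105 (S = 47/(-105) = 47*(-1/105) = -47/105 ≈ -0.44762)
v = -134/51 (v = -134*1/51 = -134/51 ≈ -2.6274)
(v + S)² = (-134/51 - 47/105)² = (-5489/1785)² = 30129121/3186225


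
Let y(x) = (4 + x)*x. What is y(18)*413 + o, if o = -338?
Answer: 163210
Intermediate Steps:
y(x) = x*(4 + x)
y(18)*413 + o = (18*(4 + 18))*413 - 338 = (18*22)*413 - 338 = 396*413 - 338 = 163548 - 338 = 163210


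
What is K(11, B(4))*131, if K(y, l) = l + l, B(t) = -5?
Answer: -1310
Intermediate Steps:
K(y, l) = 2*l
K(11, B(4))*131 = (2*(-5))*131 = -10*131 = -1310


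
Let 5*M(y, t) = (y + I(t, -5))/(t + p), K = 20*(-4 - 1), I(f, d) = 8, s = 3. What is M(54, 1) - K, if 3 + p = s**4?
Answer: 39562/395 ≈ 100.16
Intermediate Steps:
p = 78 (p = -3 + 3**4 = -3 + 81 = 78)
K = -100 (K = 20*(-5) = -100)
M(y, t) = (8 + y)/(5*(78 + t)) (M(y, t) = ((y + 8)/(t + 78))/5 = ((8 + y)/(78 + t))/5 = (8 + y)/(5*(78 + t)))
M(54, 1) - K = (8 + 54)/(5*(78 + 1)) - 1*(-100) = (1/5)*62/79 + 100 = (1/5)*(1/79)*62 + 100 = 62/395 + 100 = 39562/395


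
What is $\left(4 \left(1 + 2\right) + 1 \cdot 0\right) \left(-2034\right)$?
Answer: $-24408$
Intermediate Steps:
$\left(4 \left(1 + 2\right) + 1 \cdot 0\right) \left(-2034\right) = \left(4 \cdot 3 + 0\right) \left(-2034\right) = \left(12 + 0\right) \left(-2034\right) = 12 \left(-2034\right) = -24408$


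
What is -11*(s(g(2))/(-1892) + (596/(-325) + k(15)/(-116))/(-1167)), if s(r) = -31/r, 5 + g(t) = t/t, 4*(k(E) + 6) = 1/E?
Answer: 320763097/11350942200 ≈ 0.028259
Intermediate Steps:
k(E) = -6 + 1/(4*E)
g(t) = -4 (g(t) = -5 + t/t = -5 + 1 = -4)
-11*(s(g(2))/(-1892) + (596/(-325) + k(15)/(-116))/(-1167)) = -11*(-31/(-4)/(-1892) + (596/(-325) + (-6 + (¼)/15)/(-116))/(-1167)) = -11*(-31*(-¼)*(-1/1892) + (596*(-1/325) + (-6 + (¼)*(1/15))*(-1/116))*(-1/1167)) = -11*((31/4)*(-1/1892) + (-596/325 + (-6 + 1/60)*(-1/116))*(-1/1167)) = -11*(-31/7568 + (-596/325 - 359/60*(-1/116))*(-1/1167)) = -11*(-31/7568 + (-596/325 + 359/6960)*(-1/1167)) = -11*(-31/7568 - 806297/452400*(-1/1167)) = -11*(-31/7568 + 806297/527950800) = -11*(-320763097/124860364200) = 320763097/11350942200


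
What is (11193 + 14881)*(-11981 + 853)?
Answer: -290151472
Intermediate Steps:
(11193 + 14881)*(-11981 + 853) = 26074*(-11128) = -290151472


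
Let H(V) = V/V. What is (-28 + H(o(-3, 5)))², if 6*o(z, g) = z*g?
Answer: 729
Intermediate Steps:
o(z, g) = g*z/6 (o(z, g) = (z*g)/6 = (g*z)/6 = g*z/6)
H(V) = 1
(-28 + H(o(-3, 5)))² = (-28 + 1)² = (-27)² = 729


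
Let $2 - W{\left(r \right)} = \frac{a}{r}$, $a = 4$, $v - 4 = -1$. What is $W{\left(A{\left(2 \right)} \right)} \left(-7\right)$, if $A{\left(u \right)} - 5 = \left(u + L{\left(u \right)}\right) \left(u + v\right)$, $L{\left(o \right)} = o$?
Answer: $- \frac{322}{25} \approx -12.88$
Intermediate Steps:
$v = 3$ ($v = 4 - 1 = 3$)
$A{\left(u \right)} = 5 + 2 u \left(3 + u\right)$ ($A{\left(u \right)} = 5 + \left(u + u\right) \left(u + 3\right) = 5 + 2 u \left(3 + u\right)$)
$W{\left(r \right)} = 2 - \frac{4}{r}$
$W{\left(A{\left(2 \right)} \right)} \left(-7\right) = \left(2 - \frac{4}{5 + 2 \cdot 2^{2} + 6 \cdot 2}\right) \left(-7\right) = \left(2 - \frac{4}{5 + 2 \cdot 4 + 12}\right) \left(-7\right) = \left(2 - \frac{4}{5 + 8 + 12}\right) \left(-7\right) = \left(2 - \frac{4}{25}\right) \left(-7\right) = \frac{46}{25} \left(-7\right) = - \frac{322}{25}$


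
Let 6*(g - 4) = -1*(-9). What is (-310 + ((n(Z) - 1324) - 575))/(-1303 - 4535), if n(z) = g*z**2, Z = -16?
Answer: 267/1946 ≈ 0.13720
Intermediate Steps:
g = 11/2 (g = 4 + (-1*(-9))/6 = 4 + (1/6)*9 = 4 + 3/2 = 11/2 ≈ 5.5000)
n(z) = 11*z**2/2
(-310 + ((n(Z) - 1324) - 575))/(-1303 - 4535) = (-310 + (((11/2)*(-16)**2 - 1324) - 575))/(-1303 - 4535) = (-310 + (((11/2)*256 - 1324) - 575))/(-5838) = (-310 + ((1408 - 1324) - 575))*(-1/5838) = (-310 + (84 - 575))*(-1/5838) = (-310 - 491)*(-1/5838) = -801*(-1/5838) = 267/1946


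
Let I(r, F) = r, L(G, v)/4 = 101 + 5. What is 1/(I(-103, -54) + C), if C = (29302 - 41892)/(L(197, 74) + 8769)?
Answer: -9193/959469 ≈ -0.0095813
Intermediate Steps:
L(G, v) = 424 (L(G, v) = 4*(101 + 5) = 4*106 = 424)
C = -12590/9193 (C = (29302 - 41892)/(424 + 8769) = -12590/9193 ≈ -1.3695)
1/(I(-103, -54) + C) = 1/(-103 - 12590/9193) = 1/(-959469/9193) = -9193/959469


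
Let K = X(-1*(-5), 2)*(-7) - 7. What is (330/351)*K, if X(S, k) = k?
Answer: -770/39 ≈ -19.744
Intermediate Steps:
K = -21 (K = 2*(-7) - 7 = -14 - 7 = -21)
(330/351)*K = (330/351)*(-21) = (330*(1/351))*(-21) = (110/117)*(-21) = -770/39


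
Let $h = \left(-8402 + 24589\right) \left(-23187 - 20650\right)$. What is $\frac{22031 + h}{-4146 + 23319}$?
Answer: $- \frac{33788928}{913} \approx -37009.0$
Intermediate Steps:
$h = -709589519$ ($h = 16187 \left(-43837\right) = -709589519$)
$\frac{22031 + h}{-4146 + 23319} = \frac{22031 - 709589519}{-4146 + 23319} = - \frac{709567488}{19173} = \left(-709567488\right) \frac{1}{19173} = - \frac{33788928}{913}$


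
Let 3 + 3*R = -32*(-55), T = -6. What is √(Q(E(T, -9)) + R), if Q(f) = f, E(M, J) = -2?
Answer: √5253/3 ≈ 24.159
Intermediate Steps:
R = 1757/3 (R = -1 + (-32*(-55))/3 = -1 + (⅓)*1760 = -1 + 1760/3 = 1757/3 ≈ 585.67)
√(Q(E(T, -9)) + R) = √(-2 + 1757/3) = √(1751/3) = √5253/3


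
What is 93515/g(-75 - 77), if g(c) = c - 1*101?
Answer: -93515/253 ≈ -369.62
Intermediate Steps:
g(c) = -101 + c (g(c) = c - 101 = -101 + c)
93515/g(-75 - 77) = 93515/(-101 + (-75 - 77)) = 93515/(-101 - 152) = 93515/(-253) = 93515*(-1/253) = -93515/253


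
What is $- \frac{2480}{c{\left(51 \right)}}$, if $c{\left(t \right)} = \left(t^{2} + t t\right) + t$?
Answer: $- \frac{2480}{5253} \approx -0.47211$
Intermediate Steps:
$c{\left(t \right)} = t + 2 t^{2}$ ($c{\left(t \right)} = \left(t^{2} + t^{2}\right) + t = 2 t^{2} + t = t + 2 t^{2}$)
$- \frac{2480}{c{\left(51 \right)}} = - \frac{2480}{51 \left(1 + 2 \cdot 51\right)} = - \frac{2480}{51 \left(1 + 102\right)} = - \frac{2480}{51 \cdot 103} = - \frac{2480}{5253}$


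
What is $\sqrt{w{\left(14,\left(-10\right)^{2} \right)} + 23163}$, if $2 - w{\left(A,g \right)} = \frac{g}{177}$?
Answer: $\frac{\sqrt{725718585}}{177} \approx 152.2$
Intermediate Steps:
$w{\left(A,g \right)} = 2 - \frac{g}{177}$
$\sqrt{w{\left(14,\left(-10\right)^{2} \right)} + 23163} = \sqrt{\left(2 - \frac{\left(-10\right)^{2}}{177}\right) + 23163} = \sqrt{\left(2 - \frac{100}{177}\right) + 23163} = \sqrt{\frac{254}{177} + 23163} = \sqrt{\frac{4100105}{177}} = \frac{\sqrt{725718585}}{177}$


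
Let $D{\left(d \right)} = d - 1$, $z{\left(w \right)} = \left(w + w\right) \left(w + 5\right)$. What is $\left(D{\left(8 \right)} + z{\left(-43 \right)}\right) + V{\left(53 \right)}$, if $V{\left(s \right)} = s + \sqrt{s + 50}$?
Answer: $3328 + \sqrt{103} \approx 3338.1$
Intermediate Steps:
$z{\left(w \right)} = 2 w \left(5 + w\right)$
$D{\left(d \right)} = -1 + d$
$V{\left(s \right)} = s + \sqrt{50 + s}$
$\left(D{\left(8 \right)} + z{\left(-43 \right)}\right) + V{\left(53 \right)} = \left(\left(-1 + 8\right) + 2 \left(-43\right) \left(5 - 43\right)\right) + \left(53 + \sqrt{50 + 53}\right) = \left(7 + 2 \left(-43\right) \left(-38\right)\right) + \left(53 + \sqrt{103}\right) = \left(7 + 3268\right) + \left(53 + \sqrt{103}\right) = 3275 + \left(53 + \sqrt{103}\right) = 3328 + \sqrt{103}$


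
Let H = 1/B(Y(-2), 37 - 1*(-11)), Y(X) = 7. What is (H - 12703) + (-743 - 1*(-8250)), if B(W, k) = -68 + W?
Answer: -316957/61 ≈ -5196.0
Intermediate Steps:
H = -1/61 (H = 1/(-68 + 7) = 1/(-61) = -1/61 ≈ -0.016393)
(H - 12703) + (-743 - 1*(-8250)) = (-1/61 - 12703) + (-743 - 1*(-8250)) = -774884/61 + (-743 + 8250) = -774884/61 + 7507 = -316957/61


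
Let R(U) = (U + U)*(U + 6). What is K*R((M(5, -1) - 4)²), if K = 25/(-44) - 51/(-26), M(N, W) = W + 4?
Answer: 5579/286 ≈ 19.507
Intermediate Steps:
M(N, W) = 4 + W
R(U) = 2*U*(6 + U) (R(U) = (2*U)*(6 + U) = 2*U*(6 + U))
K = 797/572 (K = 25*(-1/44) - 51*(-1/26) = -25/44 + 51/26 = 797/572 ≈ 1.3934)
K*R((M(5, -1) - 4)²) = 797*(2*((4 - 1) - 4)²*(6 + ((4 - 1) - 4)²))/572 = 797*(2*(3 - 4)²*(6 + (3 - 4)²))/572 = 797*(2*(-1)²*(6 + (-1)²))/572 = 797*(2*1*(6 + 1))/572 = 797*(2*1*7)/572 = (797/572)*14 = 5579/286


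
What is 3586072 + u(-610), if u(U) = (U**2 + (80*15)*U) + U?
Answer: 3225562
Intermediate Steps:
u(U) = U**2 + 1201*U (u(U) = (U**2 + 1200*U) + U = U**2 + 1201*U)
3586072 + u(-610) = 3586072 - 610*(1201 - 610) = 3586072 - 610*591 = 3586072 - 360510 = 3225562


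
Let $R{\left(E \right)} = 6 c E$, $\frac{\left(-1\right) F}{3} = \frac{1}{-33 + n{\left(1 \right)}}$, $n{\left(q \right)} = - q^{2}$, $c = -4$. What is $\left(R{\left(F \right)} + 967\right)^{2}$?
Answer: $\frac{269058409}{289} \approx 9.31 \cdot 10^{5}$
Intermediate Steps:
$F = \frac{3}{34}$ ($F = - \frac{3}{-33 - 1^{2}} = - \frac{3}{-33 - 1} = - \frac{3}{-34} = \left(-3\right) \left(- \frac{1}{34}\right) = \frac{3}{34} \approx 0.088235$)
$R{\left(E \right)} = - 24 E$ ($R{\left(E \right)} = 6 \left(-4\right) E = - 24 E$)
$\left(R{\left(F \right)} + 967\right)^{2} = \left(\left(-24\right) \frac{3}{34} + 967\right)^{2} = \left(- \frac{36}{17} + 967\right)^{2} = \left(\frac{16403}{17}\right)^{2} = \frac{269058409}{289}$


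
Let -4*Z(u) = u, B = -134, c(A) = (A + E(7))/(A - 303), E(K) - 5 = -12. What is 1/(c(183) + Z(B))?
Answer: 30/961 ≈ 0.031217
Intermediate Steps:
E(K) = -7 (E(K) = 5 - 12 = -7)
c(A) = (-7 + A)/(-303 + A) (c(A) = (A - 7)/(A - 303) = (-7 + A)/(-303 + A))
Z(u) = -u/4
1/(c(183) + Z(B)) = 1/((-7 + 183)/(-303 + 183) - ¼*(-134)) = 1/(176/(-120) + 67/2) = 1/(-1/120*176 + 67/2) = 1/(-22/15 + 67/2) = 1/(961/30) = 30/961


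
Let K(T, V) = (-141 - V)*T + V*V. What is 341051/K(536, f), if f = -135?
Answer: 341051/15009 ≈ 22.723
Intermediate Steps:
K(T, V) = V² + T*(-141 - V) (K(T, V) = T*(-141 - V) + V² = V² + T*(-141 - V))
341051/K(536, f) = 341051/((-135)² - 141*536 - 1*536*(-135)) = 341051/(18225 - 75576 + 72360) = 341051/15009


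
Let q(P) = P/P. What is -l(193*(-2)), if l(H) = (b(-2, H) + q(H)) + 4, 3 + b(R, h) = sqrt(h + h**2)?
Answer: -2 - sqrt(148610) ≈ -387.50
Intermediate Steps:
b(R, h) = -3 + sqrt(h + h**2)
q(P) = 1
l(H) = 2 + sqrt(H*(1 + H)) (l(H) = ((-3 + sqrt(H*(1 + H))) + 1) + 4 = (-2 + sqrt(H*(1 + H))) + 4 = 2 + sqrt(H*(1 + H)))
-l(193*(-2)) = -(2 + sqrt((193*(-2))*(1 + 193*(-2)))) = -(2 + sqrt(-386*(1 - 386))) = -(2 + sqrt(-386*(-385))) = -(2 + sqrt(148610)) = -2 - sqrt(148610)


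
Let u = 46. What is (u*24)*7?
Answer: 7728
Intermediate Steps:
(u*24)*7 = (46*24)*7 = 1104*7 = 7728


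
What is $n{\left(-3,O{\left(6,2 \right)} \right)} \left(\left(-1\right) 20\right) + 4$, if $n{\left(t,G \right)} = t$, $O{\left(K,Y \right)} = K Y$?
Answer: $64$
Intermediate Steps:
$n{\left(-3,O{\left(6,2 \right)} \right)} \left(\left(-1\right) 20\right) + 4 = - 3 \left(\left(-1\right) 20\right) + 4 = \left(-3\right) \left(-20\right) + 4 = 60 + 4 = 64$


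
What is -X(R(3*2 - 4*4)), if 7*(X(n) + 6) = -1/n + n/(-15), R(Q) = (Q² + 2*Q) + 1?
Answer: 19202/2835 ≈ 6.7732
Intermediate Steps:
R(Q) = 1 + Q² + 2*Q
X(n) = -6 - 1/(7*n) - n/105 (X(n) = -6 + (-1/n + n/(-15))/7 = -6 + (-1/n + n*(-1/15))/7 = -6 + (-1/n - n/15)/7 = -6 + (-1/(7*n) - n/105) = -6 - 1/(7*n) - n/105)
-X(R(3*2 - 4*4)) = -(-15 - (1 + (3*2 - 4*4)² + 2*(3*2 - 4*4))*(630 + (1 + (3*2 - 4*4)² + 2*(3*2 - 4*4))))/(105*(1 + (3*2 - 4*4)² + 2*(3*2 - 4*4))) = -(-15 - (1 + (6 - 16)² + 2*(6 - 16))*(630 + (1 + (6 - 16)² + 2*(6 - 16))))/(105*(1 + (6 - 16)² + 2*(6 - 16))) = -(-15 - (1 + (-10)² + 2*(-10))*(630 + (1 + (-10)² + 2*(-10))))/(105*(1 + (-10)² + 2*(-10))) = -(-15 - (1 + 100 - 20)*(630 + (1 + 100 - 20)))/(105*(1 + 100 - 20)) = -(-15 - 1*81*(630 + 81))/(105*81) = -(-15 - 1*81*711)/(105*81) = -(-15 - 57591)/(105*81) = -(-57606)/(105*81) = -1*(-19202/2835) = 19202/2835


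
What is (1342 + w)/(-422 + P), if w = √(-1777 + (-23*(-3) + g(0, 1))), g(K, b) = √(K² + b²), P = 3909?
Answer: 122/317 + I*√1707/3487 ≈ 0.38486 + 0.011849*I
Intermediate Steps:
w = I*√1707 (w = √(-1777 + (-23*(-3) + √(0² + 1²))) = √(-1777 + (69 + √(0 + 1))) = √(-1777 + (69 + √1)) = √(-1777 + (69 + 1)) = √(-1777 + 70) = √(-1707) = I*√1707 ≈ 41.316*I)
(1342 + w)/(-422 + P) = (1342 + I*√1707)/(-422 + 3909) = (1342 + I*√1707)/3487 = (1342 + I*√1707)*(1/3487) = 122/317 + I*√1707/3487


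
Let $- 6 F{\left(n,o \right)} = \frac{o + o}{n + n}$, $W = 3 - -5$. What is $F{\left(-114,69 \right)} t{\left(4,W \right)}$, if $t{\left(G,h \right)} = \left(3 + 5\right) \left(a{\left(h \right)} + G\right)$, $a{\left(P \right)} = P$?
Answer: $\frac{184}{19} \approx 9.6842$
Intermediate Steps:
$W = 8$ ($W = 3 + 5 = 8$)
$t{\left(G,h \right)} = 8 G + 8 h$ ($t{\left(G,h \right)} = \left(3 + 5\right) \left(h + G\right) = 8 \left(G + h\right) = 8 G + 8 h$)
$F{\left(n,o \right)} = - \frac{o}{6 n}$ ($F{\left(n,o \right)} = - \frac{\left(o + o\right) \frac{1}{n + n}}{6} = - \frac{2 o \frac{1}{2 n}}{6} = - \frac{o \frac{1}{n}}{6} = - \frac{o}{6 n}$)
$F{\left(-114,69 \right)} t{\left(4,W \right)} = \left(- \frac{1}{6}\right) 69 \frac{1}{-114} \left(8 \cdot 4 + 8 \cdot 8\right) = \left(- \frac{1}{6}\right) 69 \left(- \frac{1}{114}\right) \left(32 + 64\right) = \frac{23}{228} \cdot 96 = \frac{184}{19}$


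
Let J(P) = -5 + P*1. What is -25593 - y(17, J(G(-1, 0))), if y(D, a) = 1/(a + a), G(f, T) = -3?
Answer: -409487/16 ≈ -25593.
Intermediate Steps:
J(P) = -5 + P
y(D, a) = 1/(2*a)
-25593 - y(17, J(G(-1, 0))) = -25593 - 1/(2*(-5 - 3)) = -25593 - 1/(2*(-8)) = -25593 - (-1)/(2*8) = -25593 - 1*(-1/16) = -25593 + 1/16 = -409487/16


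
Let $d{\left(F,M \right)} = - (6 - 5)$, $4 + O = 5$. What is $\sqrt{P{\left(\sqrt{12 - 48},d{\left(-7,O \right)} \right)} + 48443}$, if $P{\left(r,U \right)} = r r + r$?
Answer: $\sqrt{48407 + 6 i} \approx 220.02 + 0.014 i$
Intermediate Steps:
$O = 1$ ($O = -4 + 5 = 1$)
$d{\left(F,M \right)} = -1$ ($d{\left(F,M \right)} = - (6 - 5) = \left(-1\right) 1 = -1$)
$P{\left(r,U \right)} = r + r^{2}$ ($P{\left(r,U \right)} = r^{2} + r = r + r^{2}$)
$\sqrt{P{\left(\sqrt{12 - 48},d{\left(-7,O \right)} \right)} + 48443} = \sqrt{\sqrt{12 - 48} \left(1 + \sqrt{12 - 48}\right) + 48443} = \sqrt{\sqrt{-36} \left(1 + \sqrt{-36}\right) + 48443} = \sqrt{6 i \left(1 + 6 i\right) + 48443} = \sqrt{48443 + 6 i \left(1 + 6 i\right)}$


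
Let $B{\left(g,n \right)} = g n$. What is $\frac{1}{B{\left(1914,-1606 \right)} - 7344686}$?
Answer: $- \frac{1}{10418570} \approx -9.5983 \cdot 10^{-8}$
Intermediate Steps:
$\frac{1}{B{\left(1914,-1606 \right)} - 7344686} = \frac{1}{1914 \left(-1606\right) - 7344686} = \frac{1}{-3073884 - 7344686} = \frac{1}{-10418570} = - \frac{1}{10418570}$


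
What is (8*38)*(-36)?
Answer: -10944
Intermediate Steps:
(8*38)*(-36) = 304*(-36) = -10944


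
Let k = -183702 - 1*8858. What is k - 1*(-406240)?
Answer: 213680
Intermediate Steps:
k = -192560 (k = -183702 - 8858 = -192560)
k - 1*(-406240) = -192560 - 1*(-406240) = -192560 + 406240 = 213680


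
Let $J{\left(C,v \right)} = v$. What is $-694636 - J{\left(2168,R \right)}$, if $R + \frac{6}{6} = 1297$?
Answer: $-695932$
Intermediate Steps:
$R = 1296$ ($R = -1 + 1297 = 1296$)
$-694636 - J{\left(2168,R \right)} = -694636 - 1296 = -695932$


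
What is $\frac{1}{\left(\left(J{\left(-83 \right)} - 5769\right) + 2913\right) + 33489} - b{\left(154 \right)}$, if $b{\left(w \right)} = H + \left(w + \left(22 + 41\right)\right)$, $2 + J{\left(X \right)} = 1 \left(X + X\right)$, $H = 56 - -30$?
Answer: $- \frac{9230894}{30465} \approx -303.0$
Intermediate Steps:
$H = 86$ ($H = 56 + 30 = 86$)
$J{\left(X \right)} = -2 + 2 X$ ($J{\left(X \right)} = -2 + 1 \left(X + X\right) = -2 + 1 \cdot 2 X = -2 + 2 X$)
$b{\left(w \right)} = 149 + w$ ($b{\left(w \right)} = 86 + \left(w + \left(22 + 41\right)\right) = 86 + \left(w + 63\right) = 86 + \left(63 + w\right) = 149 + w$)
$\frac{1}{\left(\left(J{\left(-83 \right)} - 5769\right) + 2913\right) + 33489} - b{\left(154 \right)} = \frac{1}{\left(\left(\left(-2 + 2 \left(-83\right)\right) - 5769\right) + 2913\right) + 33489} - \left(149 + 154\right) = \frac{1}{\left(\left(\left(-2 - 166\right) - 5769\right) + 2913\right) + 33489} - 303 = \frac{1}{\left(\left(-168 - 5769\right) + 2913\right) + 33489} - 303 = \frac{1}{\left(-5937 + 2913\right) + 33489} - 303 = \frac{1}{-3024 + 33489} - 303 = \frac{1}{30465} - 303 = - \frac{9230894}{30465}$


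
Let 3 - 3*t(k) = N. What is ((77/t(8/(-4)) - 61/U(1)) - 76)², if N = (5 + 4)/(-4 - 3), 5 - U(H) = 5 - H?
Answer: 690561/100 ≈ 6905.6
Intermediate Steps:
U(H) = H (U(H) = 5 - (5 - H) = 5 + (-5 + H) = H)
N = -9/7 (N = 9/(-7) = 9*(-⅐) = -9/7 ≈ -1.2857)
t(k) = 10/7 (t(k) = 1 - ⅓*(-9/7) = 1 + 3/7 = 10/7)
((77/t(8/(-4)) - 61/U(1)) - 76)² = ((77/(10/7) - 61/1) - 76)² = ((77*(7/10) - 61*1) - 76)² = ((539/10 - 61) - 76)² = (-71/10 - 76)² = (-831/10)² = 690561/100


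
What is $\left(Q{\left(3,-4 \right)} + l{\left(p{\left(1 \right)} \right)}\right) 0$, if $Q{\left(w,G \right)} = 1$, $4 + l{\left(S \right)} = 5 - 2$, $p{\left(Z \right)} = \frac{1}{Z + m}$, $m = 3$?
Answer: $0$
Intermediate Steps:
$p{\left(Z \right)} = \frac{1}{3 + Z}$ ($p{\left(Z \right)} = \frac{1}{Z + 3} = \frac{1}{3 + Z}$)
$l{\left(S \right)} = -1$ ($l{\left(S \right)} = -4 + \left(5 - 2\right) = -4 + 3 = -1$)
$\left(Q{\left(3,-4 \right)} + l{\left(p{\left(1 \right)} \right)}\right) 0 = \left(1 - 1\right) 0 = 0 \cdot 0 = 0$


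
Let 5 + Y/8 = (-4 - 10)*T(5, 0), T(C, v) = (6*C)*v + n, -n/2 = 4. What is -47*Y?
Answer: -40232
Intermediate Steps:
n = -8 (n = -2*4 = -8)
T(C, v) = -8 + 6*C*v (T(C, v) = (6*C)*v - 8 = 6*C*v - 8 = -8 + 6*C*v)
Y = 856 (Y = -40 + 8*((-4 - 10)*(-8 + 6*5*0)) = -40 + 8*(-14*(-8 + 0)) = -40 + 8*(-14*(-8)) = -40 + 8*112 = -40 + 896 = 856)
-47*Y = -47*856 = -40232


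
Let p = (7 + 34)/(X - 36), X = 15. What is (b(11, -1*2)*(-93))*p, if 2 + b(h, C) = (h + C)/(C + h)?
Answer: -1271/7 ≈ -181.57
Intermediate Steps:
b(h, C) = -1 (b(h, C) = -2 + (h + C)/(C + h) = -2 + (C + h)/(C + h) = -2 + 1 = -1)
p = -41/21 (p = (7 + 34)/(15 - 36) = 41/(-21) = 41*(-1/21) = -41/21 ≈ -1.9524)
(b(11, -1*2)*(-93))*p = -1*(-93)*(-41/21) = 93*(-41/21) = -1271/7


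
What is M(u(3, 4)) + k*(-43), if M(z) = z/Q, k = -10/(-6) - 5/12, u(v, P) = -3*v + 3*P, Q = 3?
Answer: -211/4 ≈ -52.750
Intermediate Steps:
k = 5/4 (k = -10*(-⅙) - 5*1/12 = 5/3 - 5/12 = 5/4 ≈ 1.2500)
M(z) = z/3
M(u(3, 4)) + k*(-43) = (-3*3 + 3*4)/3 + (5/4)*(-43) = (-9 + 12)/3 - 215/4 = (⅓)*3 - 215/4 = 1 - 215/4 = -211/4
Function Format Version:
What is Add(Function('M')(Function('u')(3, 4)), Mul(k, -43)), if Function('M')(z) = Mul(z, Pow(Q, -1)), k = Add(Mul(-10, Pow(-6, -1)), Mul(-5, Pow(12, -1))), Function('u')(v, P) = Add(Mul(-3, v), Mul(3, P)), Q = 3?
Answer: Rational(-211, 4) ≈ -52.750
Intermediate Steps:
k = Rational(5, 4) (k = Add(Mul(-10, Rational(-1, 6)), Mul(-5, Rational(1, 12))) = Add(Rational(5, 3), Rational(-5, 12)) = Rational(5, 4) ≈ 1.2500)
Function('M')(z) = Mul(Rational(1, 3), z) (Function('M')(z) = Mul(z, Pow(3, -1)) = Mul(z, Rational(1, 3)) = Mul(Rational(1, 3), z))
Add(Function('M')(Function('u')(3, 4)), Mul(k, -43)) = Add(Mul(Rational(1, 3), Add(Mul(-3, 3), Mul(3, 4))), Mul(Rational(5, 4), -43)) = Add(Mul(Rational(1, 3), Add(-9, 12)), Rational(-215, 4)) = Add(Mul(Rational(1, 3), 3), Rational(-215, 4)) = Add(1, Rational(-215, 4)) = Rational(-211, 4)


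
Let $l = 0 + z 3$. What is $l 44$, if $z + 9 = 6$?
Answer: $-396$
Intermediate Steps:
$z = -3$ ($z = -9 + 6 = -3$)
$l = -9$ ($l = 0 - 9 = -9$)
$l 44 = \left(-9\right) 44 = -396$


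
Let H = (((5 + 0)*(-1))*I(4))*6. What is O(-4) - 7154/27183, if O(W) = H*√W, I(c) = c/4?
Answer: -7154/27183 - 60*I ≈ -0.26318 - 60.0*I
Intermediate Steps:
I(c) = c/4 (I(c) = c*(¼) = c/4)
H = -30 (H = (((5 + 0)*(-1))*((¼)*4))*6 = ((5*(-1))*1)*6 = -5*1*6 = -5*6 = -30)
O(W) = -30*√W
O(-4) - 7154/27183 = -60*I - 7154/27183 = -7154/27183 - 60*I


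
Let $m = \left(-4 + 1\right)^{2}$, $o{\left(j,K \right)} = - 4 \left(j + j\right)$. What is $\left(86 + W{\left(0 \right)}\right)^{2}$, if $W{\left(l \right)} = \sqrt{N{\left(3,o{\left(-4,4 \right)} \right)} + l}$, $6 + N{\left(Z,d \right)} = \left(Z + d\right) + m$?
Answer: $\left(86 + \sqrt{38}\right)^{2} \approx 8494.3$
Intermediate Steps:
$o{\left(j,K \right)} = - 8 j$ ($o{\left(j,K \right)} = - 4 \cdot 2 j = - 8 j$)
$m = 9$ ($m = \left(-3\right)^{2} = 9$)
$N{\left(Z,d \right)} = 3 + Z + d$ ($N{\left(Z,d \right)} = -6 + \left(\left(Z + d\right) + 9\right) = -6 + \left(9 + Z + d\right) = 3 + Z + d$)
$W{\left(l \right)} = \sqrt{38 + l}$ ($W{\left(l \right)} = \sqrt{\left(3 + 3 - -32\right) + l} = \sqrt{\left(3 + 3 + 32\right) + l} = \sqrt{38 + l}$)
$\left(86 + W{\left(0 \right)}\right)^{2} = \left(86 + \sqrt{38 + 0}\right)^{2} = \left(86 + \sqrt{38}\right)^{2}$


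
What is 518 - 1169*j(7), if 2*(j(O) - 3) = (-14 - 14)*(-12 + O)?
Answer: -84819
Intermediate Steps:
j(O) = 171 - 14*O (j(O) = 3 + ((-14 - 14)*(-12 + O))/2 = 3 + (-28*(-12 + O))/2 = 3 + (336 - 28*O)/2 = 3 + (168 - 14*O) = 171 - 14*O)
518 - 1169*j(7) = 518 - 1169*(171 - 14*7) = 518 - 1169*(171 - 98) = 518 - 1169*73 = 518 - 85337 = -84819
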